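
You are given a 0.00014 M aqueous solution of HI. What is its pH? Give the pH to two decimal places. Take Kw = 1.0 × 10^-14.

HI is a strong acid and dissociates completely, so [H+] = 0.00014 M.
pH = -log(0.00014) = 3.85

pH = 3.85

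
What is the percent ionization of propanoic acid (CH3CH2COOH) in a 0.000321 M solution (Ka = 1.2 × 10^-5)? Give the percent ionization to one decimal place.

17.6%

CH3CH2COOH ⇌ CH3CH2COO- + H+; let x = [H+] at equilibrium.
Solve x² + 1.2e-05x − 3.85e-09 = 0 → x = 5.64 × 10^-5 M
Fraction ionized = 5.64 × 10^-5 / 0.000321 = 0.1757 → 17.6%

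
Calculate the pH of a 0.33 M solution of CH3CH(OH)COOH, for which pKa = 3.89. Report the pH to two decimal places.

CH3CH(OH)COOH ⇌ CH3CH(OH)COO- + H+
Ka = 10^(−3.89) = 1.29 × 10^-4
Ka = x²/(0.33 − x) = 1.29 × 10^-4
Neglecting x in the denominator: x = √(1.29 × 10^-4 × 0.33) = 6.52 × 10^-3 M
pH = −log[H+] = −log(6.52 × 10^-3) = 2.19

pH = 2.19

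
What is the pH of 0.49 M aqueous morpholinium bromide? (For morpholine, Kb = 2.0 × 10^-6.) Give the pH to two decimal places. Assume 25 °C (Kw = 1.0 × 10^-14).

pH = 4.31

C4H8ONH2+ is the conjugate acid of the weak base C4H8ONH.
Ka = Kw/Kb = 1.0×10^-14 / 2.0 × 10^-6 = 5.00 × 10^-9
From the ICE table, Ka = x²/(0.49 − x) = 5.00 × 10^-9.
Assume x ≪ 0.49: x ≈ √(5.00 × 10^-9 × 0.49) = 4.95 × 10^-5 M
Check: 0.01% ionized — well under 5%, approximation valid.
pH = −log[H+] = −log(4.95 × 10^-5) = 4.31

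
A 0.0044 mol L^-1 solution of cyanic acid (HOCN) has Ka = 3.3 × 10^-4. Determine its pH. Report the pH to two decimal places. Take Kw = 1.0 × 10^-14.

HOCN ⇌ OCN- + H+
Ka = [H+]²/(0.0044 − [H+]) = 3.3 × 10^-4
[H+] is not negligible relative to C₀; solve [H+]² + 0.00033·[H+] − 1.45e-06 = 0.
[H+] = [−0.00033 + √(0.00033² + 5.81e-06)]/2 = 1.05 × 10^-3 M
pH = −log[H+] = −log(1.05 × 10^-3) = 2.98

pH = 2.98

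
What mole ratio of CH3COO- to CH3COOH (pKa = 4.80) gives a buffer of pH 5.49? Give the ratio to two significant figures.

pH = pKa + log(r) ⇒ log(r) = 5.49 − 4.80 = +0.69
r = [CH3COO-]/[CH3COOH] = 10^(+0.69) = 4.9

ratio = 4.9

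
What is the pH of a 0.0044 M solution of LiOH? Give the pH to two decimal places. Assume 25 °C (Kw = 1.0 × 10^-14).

LiOH is a strong base; [OH-] = 0.0044 M.
pOH = -log(0.0044) = 2.36
pH = 14.00 - 2.36 = 11.64

pH = 11.64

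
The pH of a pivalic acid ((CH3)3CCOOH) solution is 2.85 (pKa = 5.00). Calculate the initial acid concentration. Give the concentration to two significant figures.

C₀ = 2.0 × 10^-1 M

[H+] = 10^(-2.85) = 1.41 × 10^-3 M = x
Ka = 10^(−5.00) = 1.00 × 10^-5
Ka = x²/(C₀ − x) ⇒ C₀ = x + x²/Ka
C₀ = 1.41 × 10^-3 + (1.41 × 10^-3)²/(1.00 × 10^-5) = 2.00 × 10^-1 M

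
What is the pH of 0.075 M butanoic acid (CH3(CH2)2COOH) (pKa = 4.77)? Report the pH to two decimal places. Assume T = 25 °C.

pH = 2.95

CH3(CH2)2COOH ⇌ CH3(CH2)2COO- + H+
Ka = 10^(−4.77) = 1.70 × 10^-5
Ka = [H+]²/(0.075 − [H+]) = 1.70 × 10^-5
Since Ka ≪ C₀, [H+] ≈ √(Ka·C₀) = 1.13 × 10^-3 M.
pH = −log(1.13 × 10^-3) = 2.95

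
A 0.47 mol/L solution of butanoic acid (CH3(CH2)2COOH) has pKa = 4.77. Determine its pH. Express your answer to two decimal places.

CH3(CH2)2COOH ⇌ CH3(CH2)2COO- + H+
Ka = 10^(−4.77) = 1.70 × 10^-5
From the ICE table, Ka = [H+]²/(0.47 − [H+]) = 1.70 × 10^-5.
Neglecting [H+] in the denominator: [H+] = √(1.70 × 10^-5 × 0.47) = 2.83 × 10^-3 M
Check: 0.6% ionized — well under 5%, approximation valid.
pH = −log[H+] = −log(2.83 × 10^-3) = 2.55

pH = 2.55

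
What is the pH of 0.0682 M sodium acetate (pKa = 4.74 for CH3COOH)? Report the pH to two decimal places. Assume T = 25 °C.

CH3COO- is the conjugate base of the weak acid CH3COOH.
Ka = 10^(−4.74) = 1.82 × 10^-5
Kb = Kw/Ka = 1.0×10^-14 / 1.82 × 10^-5 = 5.49 × 10^-10
Let x = [OH-] at equilibrium. Kb = x²/(0.0682 − x).
Assume x ≪ 0.0682: x ≈ √(5.49 × 10^-10 × 0.0682) = 6.12 × 10^-6 M
pOH = 5.21, so pH = 14.00 − pOH = 8.79

pH = 8.79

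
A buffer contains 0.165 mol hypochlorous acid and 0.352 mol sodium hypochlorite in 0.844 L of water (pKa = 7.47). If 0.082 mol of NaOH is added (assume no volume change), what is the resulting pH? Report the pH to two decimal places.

OH- converts HOCl to OCl-: HOCl → 0.083 mol, OCl- → 0.434 mol.
Henderson–Hasselbalch with mole ratio 0.434/0.083: pH = 7.47 + (+0.718)

pH = 8.19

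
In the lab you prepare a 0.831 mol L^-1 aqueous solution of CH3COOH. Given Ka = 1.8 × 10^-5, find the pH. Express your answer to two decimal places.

CH3COOH ⇌ CH3COO- + H+
Ka = x²/(0.831 − x) = 1.8 × 10^-5
Assume x ≪ 0.831: x ≈ √(1.8 × 10^-5 × 0.831) = 3.87 × 10^-3 M
pH = −log[H+] = −log(3.87 × 10^-3) = 2.41

pH = 2.41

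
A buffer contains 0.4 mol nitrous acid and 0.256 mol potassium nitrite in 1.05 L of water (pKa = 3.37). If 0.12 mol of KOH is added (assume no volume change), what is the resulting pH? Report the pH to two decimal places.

OH- converts HNO2 to NO2-: HNO2 → 0.28 mol, NO2- → 0.376 mol.
Henderson–Hasselbalch with mole ratio 0.376/0.28: pH = 3.37 + (+0.128)

pH = 3.50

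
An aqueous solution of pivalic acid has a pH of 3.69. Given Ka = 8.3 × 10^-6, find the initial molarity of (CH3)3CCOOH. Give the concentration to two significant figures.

C₀ = 5.2 × 10^-3 M

[H+] = 10^(-3.69) = 2.04 × 10^-4 M = x
Ka = x²/(C₀ − x) ⇒ C₀ = x + x²/Ka
C₀ = 2.04 × 10^-4 + (2.04 × 10^-4)²/(8.3 × 10^-6) = 5.22 × 10^-3 M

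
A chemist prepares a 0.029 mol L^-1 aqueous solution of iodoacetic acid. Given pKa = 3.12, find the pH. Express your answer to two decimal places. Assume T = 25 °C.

ICH2COOH ⇌ ICH2COO- + H+
Ka = 10^(−3.12) = 7.59 × 10^-4
From the ICE table, Ka = [H+]²/(0.029 − [H+]) = 7.59 × 10^-4.
Here C₀/Ka ≈ 38.2, so the small-[H+] approximation fails. Use the quadratic:
[H+] = [−0.000759 + √(0.000759² + 8.8e-05)]/2 = 4.33 × 10^-3 M
pH = −log[H+] = −log(4.33 × 10^-3) = 2.36

pH = 2.36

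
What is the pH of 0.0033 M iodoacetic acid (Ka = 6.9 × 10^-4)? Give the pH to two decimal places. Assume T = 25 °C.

ICH2COOH ⇌ ICH2COO- + H+
Ka = [H+]²/(0.0033 − [H+]) = 6.9 × 10^-4
[H+] is not negligible relative to C₀; solve [H+]² + 0.00069·[H+] − 2.28e-06 = 0.
[H+] = (−Ka + √(Ka² + 4·Ka·C₀))/2 = 1.20 × 10^-3 M
pH = −log(1.20 × 10^-3) = 2.92

pH = 2.92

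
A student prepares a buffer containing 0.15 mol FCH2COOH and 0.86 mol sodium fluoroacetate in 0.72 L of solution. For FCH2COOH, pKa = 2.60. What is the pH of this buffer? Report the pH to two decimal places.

Henderson–Hasselbalch: pH = pKa + log([FCH2COO-]/[FCH2COOH]) = 2.60 + log(0.86/0.15)
pH = 2.60 + (+0.758) = 3.36

pH = 3.36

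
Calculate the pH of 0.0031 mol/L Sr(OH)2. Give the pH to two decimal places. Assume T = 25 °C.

Sr(OH)2 is a strong base (each formula unit releases 2 OH-); [OH-] = 0.0062 M.
pOH = -log(0.0062) = 2.21
pH = 14.00 - 2.21 = 11.79

pH = 11.79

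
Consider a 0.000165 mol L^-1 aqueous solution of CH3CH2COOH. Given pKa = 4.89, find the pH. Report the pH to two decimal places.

CH3CH2COOH ⇌ CH3CH2COO- + H+
Ka = 10^(−4.89) = 1.29 × 10^-5
Let x = [H+] at equilibrium. Ka = x²/(0.000165 − x).
Here C₀/Ka ≈ 12.8, so the small-x approximation fails. Use the quadratic:
x = [−1.29e-05 + √(1.29e-05² + 8.51e-09)]/2 = 4.01 × 10^-5 M
pH = −log(4.01 × 10^-5) = 4.40

pH = 4.40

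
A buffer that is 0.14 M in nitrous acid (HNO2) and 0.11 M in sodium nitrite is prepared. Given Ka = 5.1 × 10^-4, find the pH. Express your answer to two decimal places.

pH = 3.19

pKa = −log(5.1 × 10^-4) = 3.292
Henderson–Hasselbalch: pH = pKa + log([NO2-]/[HNO2]) = 3.292 + log(0.11/0.14)
pH = 3.292 + (-0.105) = 3.19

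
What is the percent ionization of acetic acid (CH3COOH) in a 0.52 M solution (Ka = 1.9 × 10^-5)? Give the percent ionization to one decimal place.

0.6%

CH3COOH ⇌ CH3COO- + H+; let x = [H+] at equilibrium.
x ≈ √(Ka·C₀) = √(1.9 × 10^-5 × 0.52) = 3.14 × 10^-3 M
% ionization = x/C₀ × 100% = 3.14 × 10^-3/0.52 × 100% = 0.6%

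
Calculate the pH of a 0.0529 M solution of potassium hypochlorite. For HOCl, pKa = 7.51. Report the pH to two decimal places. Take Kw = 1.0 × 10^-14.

OCl- is the conjugate base of the weak acid HOCl.
Ka = 10^(−7.51) = 3.09 × 10^-8
Kb = Kw/Ka = 1.0×10^-14 / 3.09 × 10^-8 = 3.24 × 10^-7
From the ICE table, Kb = x²/(0.0529 − x) = 3.24 × 10^-7.
Neglecting x in the denominator: x = √(3.24 × 10^-7 × 0.0529) = 1.31 × 10^-4 M
Check: 0.25% ionized — well under 5%, approximation valid.
pOH = 3.88, so pH = 14.00 − pOH = 10.12

pH = 10.12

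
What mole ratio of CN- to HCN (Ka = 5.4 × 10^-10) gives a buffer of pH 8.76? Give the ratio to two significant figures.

ratio = 0.31

pKa = -log(5.4 × 10^-10) = 9.268
pH = pKa + log(r) ⇒ log(r) = 8.76 − 9.268 = -0.508
r = [CN-]/[HCN] = 10^(-0.508) = 0.31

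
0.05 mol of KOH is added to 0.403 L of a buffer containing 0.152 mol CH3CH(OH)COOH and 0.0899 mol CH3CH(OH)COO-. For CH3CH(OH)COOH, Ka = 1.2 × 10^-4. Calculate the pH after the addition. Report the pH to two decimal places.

After neutralization: n(CH3CH(OH)COOH) = 0.102 mol, n(CH3CH(OH)COO-) = 0.14 mol.
pKa = −log(1.2 × 10^-4) = 3.921
pH = pKa + log([A⁻]/[HA]) = 3.921 + log(0.14/0.102) = 3.921 +0.138

pH = 4.06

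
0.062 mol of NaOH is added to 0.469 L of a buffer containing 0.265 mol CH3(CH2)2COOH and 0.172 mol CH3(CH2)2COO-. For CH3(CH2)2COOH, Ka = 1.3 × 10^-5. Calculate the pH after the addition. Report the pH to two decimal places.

After neutralization: n(CH3(CH2)2COOH) = 0.203 mol, n(CH3(CH2)2COO-) = 0.234 mol.
pKa = −log(1.3 × 10^-5) = 4.886
Henderson–Hasselbalch with mole ratio 0.234/0.203: pH = 4.886 + (+0.062)

pH = 4.95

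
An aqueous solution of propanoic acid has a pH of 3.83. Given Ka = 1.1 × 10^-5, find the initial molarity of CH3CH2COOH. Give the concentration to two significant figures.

[H+] = 10^(-3.83) = 1.48 × 10^-4 M = x
Ka = x²/(C₀ − x) ⇒ C₀ = x + x²/Ka
C₀ = 1.48 × 10^-4 + (1.48 × 10^-4)²/(1.1 × 10^-5) = 2.14 × 10^-3 M

C₀ = 2.1 × 10^-3 M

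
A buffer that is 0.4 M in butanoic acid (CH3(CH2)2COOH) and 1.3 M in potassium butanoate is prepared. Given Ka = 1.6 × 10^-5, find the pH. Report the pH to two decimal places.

pH = 5.31

pKa = −log(1.6 × 10^-5) = 4.796
pH = pKa + log([A⁻]/[HA]) = 4.796 + log(1.3/0.4)
pH = 4.796 + (+0.512) = 5.31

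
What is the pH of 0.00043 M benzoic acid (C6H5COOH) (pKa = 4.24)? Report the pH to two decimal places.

pH = 3.88

C6H5COOH ⇌ C6H5COO- + H+
Ka = 10^(−4.24) = 5.75 × 10^-5
From the ICE table, Ka = x²/(0.00043 − x) = 5.75 × 10^-5.
x is not negligible relative to C₀; solve x² + 5.75e-05·x − 2.47e-08 = 0.
x = (−Ka + √(Ka² + 4·Ka·C₀))/2 = 1.31 × 10^-4 M
pH = −log[H+] = −log(1.31 × 10^-4) = 3.88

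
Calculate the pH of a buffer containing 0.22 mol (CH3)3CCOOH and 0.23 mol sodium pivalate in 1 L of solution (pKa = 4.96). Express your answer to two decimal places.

Using pH = pKa + log([base]/[acid]) with [base]/[acid] = 0.23/0.22:
pH = 4.96 + (+0.019) = 4.98

pH = 4.98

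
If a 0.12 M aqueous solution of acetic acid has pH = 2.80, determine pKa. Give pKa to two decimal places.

pKa = 4.67

[H+] = 10^(-2.80) = 1.58 × 10^-3 M
At equilibrium [HA] = 0.12 − 1.58 × 10^-3 = 1.18 × 10^-1 M
Ka = [H+][A-]/[HA] = (1.58 × 10^-3)² / 1.18 × 10^-1 = 2.12 × 10^-5
pKa = -log(2.12 × 10^-5) = 4.67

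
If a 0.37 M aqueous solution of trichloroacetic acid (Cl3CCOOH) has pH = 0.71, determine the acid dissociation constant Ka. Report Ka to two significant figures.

Ka = 2.2 × 10^-1

[H+] = 10^(-0.71) = 1.95 × 10^-1 M
At equilibrium [HA] = 0.37 − 1.95 × 10^-1 = 1.75 × 10^-1 M
Ka = [H+][A-]/[HA] = (1.95 × 10^-1)² / 1.75 × 10^-1 = 2.2 × 10^-1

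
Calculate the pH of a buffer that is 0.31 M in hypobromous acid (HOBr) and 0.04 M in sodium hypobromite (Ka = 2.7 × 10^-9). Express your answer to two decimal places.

pH = 7.68

pKa = −log(2.7 × 10^-9) = 8.569
Using pH = pKa + log([base]/[acid]) with [base]/[acid] = 0.04/0.31:
pH = 8.569 + (-0.889) = 7.68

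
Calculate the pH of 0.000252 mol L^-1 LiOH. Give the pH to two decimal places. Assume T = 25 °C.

LiOH is a strong base; [OH-] = 0.000252 M.
pOH = -log(0.000252) = 3.60
pH = 14.00 - 3.60 = 10.40

pH = 10.40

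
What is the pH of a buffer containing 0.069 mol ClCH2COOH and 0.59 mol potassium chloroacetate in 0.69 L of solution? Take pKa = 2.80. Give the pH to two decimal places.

pH = pKa + log([A⁻]/[HA]) = 2.80 + log(0.59/0.069)
pH = 2.80 + (+0.932) = 3.73

pH = 3.73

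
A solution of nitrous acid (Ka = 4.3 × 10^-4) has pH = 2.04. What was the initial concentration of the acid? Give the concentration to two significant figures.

C₀ = 2.0 × 10^-1 M

[H+] = 10^(-2.04) = 9.12 × 10^-3 M = x
Ka = x²/(C₀ − x) ⇒ C₀ = x + x²/Ka
C₀ = 9.12 × 10^-3 + (9.12 × 10^-3)²/(4.3 × 10^-4) = 2.03 × 10^-1 M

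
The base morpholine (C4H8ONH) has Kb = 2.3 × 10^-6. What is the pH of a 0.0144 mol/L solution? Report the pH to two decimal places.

C4H8ONH + H2O ⇌ C4H8ONH2+ + OH-
From the ICE table, Kb = [OH-]²/(0.0144 − [OH-]) = 2.3 × 10^-6.
Assume [OH-] ≪ 0.0144: [OH-] ≈ √(2.3 × 10^-6 × 0.0144) = 1.82 × 10^-4 M
pOH = 3.74, so pH = 14.00 − pOH = 10.26

pH = 10.26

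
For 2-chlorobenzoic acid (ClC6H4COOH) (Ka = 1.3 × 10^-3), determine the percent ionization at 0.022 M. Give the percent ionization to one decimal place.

21.5%

ClC6H4COOH ⇌ ClC6H4COO- + H+; let x = [H+] at equilibrium.
Solve x² + 0.0013x − 2.86e-05 = 0 → x = 4.74 × 10^-3 M
Fraction ionized = 4.74 × 10^-3 / 0.022 = 0.2155 → 21.5%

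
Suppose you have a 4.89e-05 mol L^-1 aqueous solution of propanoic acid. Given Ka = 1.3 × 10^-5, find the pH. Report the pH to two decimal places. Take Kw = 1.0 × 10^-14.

CH3CH2COOH ⇌ CH3CH2COO- + H+
Ka = [H+]²/(4.89e-05 − [H+]) = 1.3 × 10^-5
[H+] is not negligible relative to C₀; solve [H+]² + 1.3e-05·[H+] − 6.36e-10 = 0.
[H+] = (−Ka + √(Ka² + 4·Ka·C₀))/2 = 1.95 × 10^-5 M
pH = −log[H+] = −log(1.95 × 10^-5) = 4.71

pH = 4.71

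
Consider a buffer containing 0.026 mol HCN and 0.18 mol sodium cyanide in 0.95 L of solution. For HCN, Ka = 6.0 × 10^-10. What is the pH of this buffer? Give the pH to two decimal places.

pH = 10.06

pKa = −log(6.0 × 10^-10) = 9.222
Using pH = pKa + log([base]/[acid]) with [base]/[acid] = 0.18/0.026:
pH = 9.222 + (+0.840) = 10.06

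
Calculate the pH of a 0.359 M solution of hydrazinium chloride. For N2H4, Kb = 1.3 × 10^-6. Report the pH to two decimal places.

pH = 4.28

N2H5+ is the conjugate acid of the weak base N2H4.
Ka = Kw/Kb = 1.0×10^-14 / 1.3 × 10^-6 = 7.69 × 10^-9
Ka = x²/(0.359 − x) = 7.69 × 10^-9
Assume x ≪ 0.359: x ≈ √(7.69 × 10^-9 × 0.359) = 5.25 × 10^-5 M
pH = −log[H+] = −log(5.25 × 10^-5) = 4.28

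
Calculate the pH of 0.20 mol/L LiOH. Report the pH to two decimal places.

pH = 13.30

LiOH is a strong base; [OH-] = 0.2 M.
pOH = -log(0.2) = 0.70
pH = 14.00 - 0.70 = 13.30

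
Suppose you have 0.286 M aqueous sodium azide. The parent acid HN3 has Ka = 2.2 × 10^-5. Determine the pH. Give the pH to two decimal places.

pH = 9.06

N3- is the conjugate base of the weak acid HN3.
Kb = Kw/Ka = 1.0×10^-14 / 2.2 × 10^-5 = 4.55 × 10^-10
Kb = x²/(0.286 − x) = 4.55 × 10^-10
Neglecting x in the denominator: x = √(4.55 × 10^-10 × 0.286) = 1.14 × 10^-5 M
Check: 0.004% ionized — well under 5%, approximation valid.
pOH = 4.94, so pH = 14.00 − pOH = 9.06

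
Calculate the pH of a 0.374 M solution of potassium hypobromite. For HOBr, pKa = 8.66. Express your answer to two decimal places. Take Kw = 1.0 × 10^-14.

pH = 11.12

OBr- is the conjugate base of the weak acid HOBr.
Ka = 10^(−8.66) = 2.19 × 10^-9
Kb = Kw/Ka = 1.0×10^-14 / 2.19 × 10^-9 = 4.57 × 10^-6
Let x = [OH-] at equilibrium. Kb = x²/(0.374 − x).
Assume x ≪ 0.374: x ≈ √(4.57 × 10^-6 × 0.374) = 1.31 × 10^-3 M
pOH = −log(1.31 × 10^-3) = 2.88; pH = 14.00 − 2.88 = 11.12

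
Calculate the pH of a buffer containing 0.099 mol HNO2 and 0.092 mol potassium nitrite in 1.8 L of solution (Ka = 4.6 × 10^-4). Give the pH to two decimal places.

pH = 3.31

pKa = −log(4.6 × 10^-4) = 3.337
Henderson–Hasselbalch: pH = pKa + log([NO2-]/[HNO2]) = 3.337 + log(0.092/0.099)
pH = 3.337 + (-0.032) = 3.31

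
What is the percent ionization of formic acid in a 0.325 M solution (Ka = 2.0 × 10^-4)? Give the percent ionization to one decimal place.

HCOOH ⇌ HCOO- + H+; let x = [H+] at equilibrium.
x ≈ √(Ka·C₀) = √(2.0 × 10^-4 × 0.325) = 8.06 × 10^-3 M
Fraction ionized = 8.06 × 10^-3 / 0.325 = 0.0248 → 2.5%

2.5%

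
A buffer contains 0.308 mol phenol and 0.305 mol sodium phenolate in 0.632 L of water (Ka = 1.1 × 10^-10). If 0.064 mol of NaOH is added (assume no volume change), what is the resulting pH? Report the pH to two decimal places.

pH = 10.14

After neutralization: n(C6H5OH) = 0.244 mol, n(C6H5O-) = 0.369 mol.
pKa = −log(1.1 × 10^-10) = 9.959
pH = pKa + log([A⁻]/[HA]) = 9.959 + log(0.369/0.244) = 9.959 +0.180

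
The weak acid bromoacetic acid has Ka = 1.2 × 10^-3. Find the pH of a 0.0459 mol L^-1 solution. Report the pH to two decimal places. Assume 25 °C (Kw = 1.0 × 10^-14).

BrCH2COOH ⇌ BrCH2COO- + H+
From the ICE table, Ka = x²/(0.0459 − x) = 1.2 × 10^-3.
x is not negligible relative to C₀; solve x² + 0.0012·x − 5.51e-05 = 0.
x = [−0.0012 + √(0.0012² + 0.00022)]/2 = 6.85 × 10^-3 M
pH = −log[H+] = −log(6.85 × 10^-3) = 2.16

pH = 2.16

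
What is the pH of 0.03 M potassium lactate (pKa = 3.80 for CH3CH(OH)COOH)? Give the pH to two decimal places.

pH = 8.14

CH3CH(OH)COO- is the conjugate base of the weak acid CH3CH(OH)COOH.
Ka = 10^(−3.80) = 1.58 × 10^-4
Kb = Kw/Ka = 1.0×10^-14 / 1.58 × 10^-4 = 6.33 × 10^-11
From the ICE table, Kb = x²/(0.03 − x) = 6.33 × 10^-11.
Neglecting x in the denominator: x = √(6.33 × 10^-11 × 0.03) = 1.38 × 10^-6 M
pOH = −log(1.38 × 10^-6) = 5.86; pH = 14.00 − 5.86 = 8.14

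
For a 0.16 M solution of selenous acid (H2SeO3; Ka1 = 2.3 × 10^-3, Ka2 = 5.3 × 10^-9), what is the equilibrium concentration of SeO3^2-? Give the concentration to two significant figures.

5.3 × 10^-9 M

First ionization gives [H+] ≈ [HSeO3-] = 1.81 × 10^-2 M.
Second step: Ka2 = [H+][SeO3^2-]/[HSeO3-] ≈ [SeO3^2-] (since [H+] ≈ [HSeO3-]).
So [SeO3^2-] ≈ Ka2.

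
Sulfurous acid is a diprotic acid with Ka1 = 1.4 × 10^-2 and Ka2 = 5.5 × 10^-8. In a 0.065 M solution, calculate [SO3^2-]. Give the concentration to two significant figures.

5.5 × 10^-8 M

First ionization gives [H+] ≈ [HSO3-] = 2.40 × 10^-2 M.
Second step: Ka2 = [H+][SO3^2-]/[HSO3-] ≈ [SO3^2-] (since [H+] ≈ [HSO3-]).
So [SO3^2-] ≈ Ka2.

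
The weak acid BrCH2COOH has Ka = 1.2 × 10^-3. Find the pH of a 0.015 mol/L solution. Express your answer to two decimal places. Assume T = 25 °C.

pH = 2.43

BrCH2COOH ⇌ BrCH2COO- + H+
Let x = [H+] at equilibrium. Ka = x²/(0.015 − x).
Here C₀/Ka ≈ 12.5, so the small-x approximation fails. Use the quadratic:
x = (−Ka + √(Ka² + 4·Ka·C₀))/2 = 3.68 × 10^-3 M
pH = −log(3.68 × 10^-3) = 2.43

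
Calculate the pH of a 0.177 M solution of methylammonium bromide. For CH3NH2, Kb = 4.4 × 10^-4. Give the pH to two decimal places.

CH3NH3+ is the conjugate acid of the weak base CH3NH2.
Ka = Kw/Kb = 1.0×10^-14 / 4.4 × 10^-4 = 2.27 × 10^-11
Ka = [H+]²/(0.177 − [H+]) = 2.27 × 10^-11
Since Ka ≪ C₀, [H+] ≈ √(Ka·C₀) = 2.00 × 10^-6 M.
pH = −log[H+] = −log(2.00 × 10^-6) = 5.70

pH = 5.70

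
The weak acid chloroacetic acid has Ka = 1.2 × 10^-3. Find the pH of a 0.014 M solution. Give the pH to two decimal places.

ClCH2COOH ⇌ ClCH2COO- + H+
From the ICE table, Ka = x²/(0.014 − x) = 1.2 × 10^-3.
x is not negligible relative to C₀; solve x² + 0.0012·x − 1.68e-05 = 0.
x = [−0.0012 + √(0.0012² + 6.72e-05)]/2 = 3.54 × 10^-3 M
pH = −log[H+] = −log(3.54 × 10^-3) = 2.45

pH = 2.45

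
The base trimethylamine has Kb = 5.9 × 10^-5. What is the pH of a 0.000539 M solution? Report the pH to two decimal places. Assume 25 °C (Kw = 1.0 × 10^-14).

pH = 10.18

(CH3)3N + H2O ⇌ (CH3)3NH+ + OH-
From the ICE table, Kb = x²/(0.000539 − x) = 5.9 × 10^-5.
The 5% rule fails; solving x² + Kb·x − Kb·C₀ = 0 exactly:
x = [−5.9e-05 + √(5.9e-05² + 1.27e-07)]/2 = 1.51 × 10^-4 M
pOH = −log(1.51 × 10^-4) = 3.82; pH = 14.00 − 3.82 = 10.18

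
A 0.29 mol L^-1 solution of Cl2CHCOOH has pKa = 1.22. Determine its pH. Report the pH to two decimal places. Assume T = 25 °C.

Cl2CHCOOH ⇌ Cl2CHCOO- + H+
Ka = 10^(−1.22) = 6.03 × 10^-2
From the ICE table, Ka = [H+]²/(0.29 − [H+]) = 6.03 × 10^-2.
[H+] is not negligible relative to C₀; solve [H+]² + 0.0603·[H+] − 0.0175 = 0.
[H+] = [−0.0603 + √(0.0603² + 0.0699)]/2 = 1.05 × 10^-1 M
pH = −log(1.05 × 10^-1) = 0.98

pH = 0.98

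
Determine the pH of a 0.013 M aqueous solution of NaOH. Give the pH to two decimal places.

NaOH is a strong base; [OH-] = 0.013 M.
pOH = -log(0.013) = 1.89
pH = 14.00 - 1.89 = 12.11

pH = 12.11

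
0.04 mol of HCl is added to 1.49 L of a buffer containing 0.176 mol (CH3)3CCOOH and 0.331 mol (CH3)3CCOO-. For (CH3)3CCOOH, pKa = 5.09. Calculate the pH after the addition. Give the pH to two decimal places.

pH = 5.22

Added H+ converts (CH3)3CCOO- to (CH3)3CCOOH: (CH3)3CCOOH → 0.216 mol, (CH3)3CCOO- → 0.291 mol.
pH = pKa + log([A⁻]/[HA]) = 5.09 + log(0.291/0.216) = 5.09 +0.129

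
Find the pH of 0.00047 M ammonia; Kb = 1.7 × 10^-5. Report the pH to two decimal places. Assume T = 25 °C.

NH3 + H2O ⇌ NH4+ + OH-
Let x = [OH-] at equilibrium. Kb = x²/(0.00047 − x).
The 5% rule fails; solving x² + Kb·x − Kb·C₀ = 0 exactly:
x = [−1.7e-05 + √(1.7e-05² + 3.2e-08)]/2 = 8.13 × 10^-5 M
pOH = −log(8.13 × 10^-5) = 4.09; pH = 14.00 − 4.09 = 9.91

pH = 9.91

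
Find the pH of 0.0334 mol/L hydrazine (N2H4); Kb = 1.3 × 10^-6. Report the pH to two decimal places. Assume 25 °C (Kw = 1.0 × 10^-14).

N2H4 + H2O ⇌ N2H5+ + OH-
From the ICE table, Kb = [OH-]²/(0.0334 − [OH-]) = 1.3 × 10^-6.
Neglecting [OH-] in the denominator: [OH-] = √(1.3 × 10^-6 × 0.0334) = 2.08 × 10^-4 M
Check: 0.62% ionized — well under 5%, approximation valid.
pOH = 3.68, so pH = 14.00 − pOH = 10.32

pH = 10.32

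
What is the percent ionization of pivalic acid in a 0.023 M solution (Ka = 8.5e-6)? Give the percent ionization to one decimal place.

(CH3)3CCOOH ⇌ (CH3)3CCOO- + H+; let x = [H+] at equilibrium.
x ≈ √(Ka·C₀) = √(8.5 × 10^-6 × 0.023) = 4.42 × 10^-4 M
% ionization = x/C₀ × 100% = 4.42 × 10^-4/0.023 × 100% = 1.9%

1.9%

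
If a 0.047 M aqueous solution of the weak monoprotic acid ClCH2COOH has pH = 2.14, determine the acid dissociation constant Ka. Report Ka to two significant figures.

Ka = 1.3 × 10^-3

[H+] = 10^(-2.14) = 7.24 × 10^-3 M
At equilibrium [HA] = 0.047 − 7.24 × 10^-3 = 3.98 × 10^-2 M
Ka = [H+][A-]/[HA] = (7.24 × 10^-3)² / 3.98 × 10^-2 = 1.3 × 10^-3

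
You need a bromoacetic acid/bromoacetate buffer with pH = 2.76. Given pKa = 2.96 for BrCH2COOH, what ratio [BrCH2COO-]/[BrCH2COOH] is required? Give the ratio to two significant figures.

ratio = 0.63

pH = pKa + log(r) ⇒ log(r) = 2.76 − 2.96 = -0.20
r = [BrCH2COO-]/[BrCH2COOH] = 10^(-0.20) = 0.631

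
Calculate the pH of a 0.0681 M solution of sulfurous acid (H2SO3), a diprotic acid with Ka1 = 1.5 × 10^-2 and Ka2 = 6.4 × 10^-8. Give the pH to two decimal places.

pH = 1.60

Ka1 ≫ Ka2, so treat the first dissociation as the only significant source of H+.
Ka1 = x²/(0.0681 − x) = 1.5 × 10^-2
Solving the quadratic: x = (−Ka1 + √(Ka1² + 4·Ka1·C₀))/2 = 2.53 × 10^-2 M
pH = −log(2.53 × 10^-2) = 1.60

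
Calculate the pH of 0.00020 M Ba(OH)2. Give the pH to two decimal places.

Ba(OH)2 is a strong base (each formula unit releases 2 OH-); [OH-] = 0.0004 M.
pOH = -log(0.0004) = 3.40
pH = 14.00 - 3.40 = 10.60

pH = 10.60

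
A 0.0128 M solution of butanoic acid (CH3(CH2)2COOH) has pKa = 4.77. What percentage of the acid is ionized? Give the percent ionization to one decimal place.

3.6%

CH3(CH2)2COOH ⇌ CH3(CH2)2COO- + H+; let x = [H+] at equilibrium.
Ka = 10^(−4.77) = 1.70 × 10^-5
x ≈ √(Ka·C₀) = √(1.70 × 10^-5 × 0.0128) = 4.66 × 10^-4 M
% ionization = x/C₀ × 100% = 4.66 × 10^-4/0.0128 × 100% = 3.6%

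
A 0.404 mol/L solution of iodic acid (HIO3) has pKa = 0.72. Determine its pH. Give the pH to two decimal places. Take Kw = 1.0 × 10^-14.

pH = 0.70

HIO3 ⇌ IO3- + H+
Ka = 10^(−0.72) = 1.91 × 10^-1
Ka = x²/(0.404 − x) = 1.91 × 10^-1
Here C₀/Ka ≈ 2.12, so the small-x approximation fails. Use the quadratic:
x = [−0.191 + √(0.191² + 0.309)]/2 = 1.98 × 10^-1 M
pH = −log(1.98 × 10^-1) = 0.70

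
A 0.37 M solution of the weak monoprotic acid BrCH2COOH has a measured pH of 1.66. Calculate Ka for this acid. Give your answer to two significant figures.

[H+] = 10^(-1.66) = 2.19 × 10^-2 M
At equilibrium [HA] = 0.37 − 2.19 × 10^-2 = 3.48 × 10^-1 M
Ka = [H+][A-]/[HA] = (2.19 × 10^-2)² / 3.48 × 10^-1 = 1.4 × 10^-3

Ka = 1.4 × 10^-3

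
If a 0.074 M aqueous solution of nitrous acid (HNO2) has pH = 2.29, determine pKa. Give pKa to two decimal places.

[H+] = 10^(-2.29) = 5.13 × 10^-3 M
At equilibrium [HA] = 0.074 − 5.13 × 10^-3 = 6.89 × 10^-2 M
Ka = [H+][A-]/[HA] = (5.13 × 10^-3)² / 6.89 × 10^-2 = 3.82 × 10^-4
pKa = -log(3.82 × 10^-4) = 3.42

pKa = 3.42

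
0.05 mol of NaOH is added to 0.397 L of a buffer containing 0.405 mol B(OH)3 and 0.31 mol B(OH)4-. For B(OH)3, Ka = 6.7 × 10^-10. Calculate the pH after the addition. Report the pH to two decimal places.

pH = 9.18

After neutralization: n(B(OH)3) = 0.355 mol, n(B(OH)4-) = 0.36 mol.
pKa = −log(6.7 × 10^-10) = 9.174
Henderson–Hasselbalch with mole ratio 0.36/0.355: pH = 9.174 + (+0.006)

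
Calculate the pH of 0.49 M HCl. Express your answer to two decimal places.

HCl is a strong acid and dissociates completely, so [H+] = 0.49 M.
pH = -log(0.49) = 0.31

pH = 0.31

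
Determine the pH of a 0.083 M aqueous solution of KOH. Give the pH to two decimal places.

pH = 12.92

KOH is a strong base; [OH-] = 0.083 M.
pOH = -log(0.083) = 1.08
pH = 14.00 - 1.08 = 12.92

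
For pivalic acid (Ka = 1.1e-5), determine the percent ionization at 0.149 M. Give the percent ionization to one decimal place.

(CH3)3CCOOH ⇌ (CH3)3CCOO- + H+; let x = [H+] at equilibrium.
x ≈ √(Ka·C₀) = √(1.1 × 10^-5 × 0.149) = 1.28 × 10^-3 M
Fraction ionized = 1.28 × 10^-3 / 0.149 = 0.0086 → 0.9%

0.9%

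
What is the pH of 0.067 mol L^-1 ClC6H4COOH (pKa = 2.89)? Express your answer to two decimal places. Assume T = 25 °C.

pH = 2.06

ClC6H4COOH ⇌ ClC6H4COO- + H+
Ka = 10^(−2.89) = 1.29 × 10^-3
From the ICE table, Ka = [H+]²/(0.067 − [H+]) = 1.29 × 10^-3.
Here C₀/Ka ≈ 51.9, so the small-[H+] approximation fails. Use the quadratic:
[H+] = (−Ka + √(Ka² + 4·Ka·C₀))/2 = 8.67 × 10^-3 M
pH = −log(8.67 × 10^-3) = 2.06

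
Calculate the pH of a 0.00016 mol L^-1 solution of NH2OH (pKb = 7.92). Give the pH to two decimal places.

pH = 8.14

NH2OH + H2O ⇌ NH3OH+ + OH-
Kb = 10^(−7.92) = 1.20 × 10^-8
Kb = [OH-]²/(0.00016 − [OH-]) = 1.20 × 10^-8
Since Kb ≪ C₀, [OH-] ≈ √(Kb·C₀) = 1.39 × 10^-6 M.
Check: 0.87% ionized — well under 5%, approximation valid.
pOH = 5.86, so pH = 14.00 − pOH = 8.14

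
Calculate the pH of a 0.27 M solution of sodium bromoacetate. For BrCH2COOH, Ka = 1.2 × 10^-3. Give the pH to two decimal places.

BrCH2COO- is the conjugate base of the weak acid BrCH2COOH.
Kb = Kw/Ka = 1.0×10^-14 / 1.2 × 10^-3 = 8.33 × 10^-12
Kb = [OH-]²/(0.27 − [OH-]) = 8.33 × 10^-12
Neglecting [OH-] in the denominator: [OH-] = √(8.33 × 10^-12 × 0.27) = 1.50 × 10^-6 M
pOH = 5.82, so pH = 14.00 − pOH = 8.18

pH = 8.18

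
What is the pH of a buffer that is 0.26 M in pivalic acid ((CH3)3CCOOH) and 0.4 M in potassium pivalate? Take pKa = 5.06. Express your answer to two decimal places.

pH = 5.25

Henderson–Hasselbalch: pH = pKa + log([(CH3)3CCOO-]/[(CH3)3CCOOH]) = 5.06 + log(0.4/0.26)
pH = 5.06 + (+0.187) = 5.25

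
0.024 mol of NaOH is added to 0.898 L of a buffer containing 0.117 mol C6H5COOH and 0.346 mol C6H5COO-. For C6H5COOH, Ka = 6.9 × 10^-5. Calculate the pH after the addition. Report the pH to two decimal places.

pH = 4.76

After neutralization: n(C6H5COOH) = 0.093 mol, n(C6H5COO-) = 0.37 mol.
pKa = −log(6.9 × 10^-5) = 4.161
Henderson–Hasselbalch with mole ratio 0.37/0.093: pH = 4.161 + (+0.600)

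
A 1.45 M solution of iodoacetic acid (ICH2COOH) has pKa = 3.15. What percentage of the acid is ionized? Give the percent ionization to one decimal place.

ICH2COOH ⇌ ICH2COO- + H+; let x = [H+] at equilibrium.
Ka = 10^(−3.15) = 7.08 × 10^-4
x ≈ √(Ka·C₀) = √(7.08 × 10^-4 × 1.45) = 3.20 × 10^-2 M
% ionization = x/C₀ × 100% = 3.20 × 10^-2/1.45 × 100% = 2.2%

2.2%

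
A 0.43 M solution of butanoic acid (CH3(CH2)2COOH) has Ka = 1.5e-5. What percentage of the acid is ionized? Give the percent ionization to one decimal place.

CH3(CH2)2COOH ⇌ CH3(CH2)2COO- + H+; let x = [H+] at equilibrium.
x ≈ √(Ka·C₀) = √(1.5 × 10^-5 × 0.43) = 2.54 × 10^-3 M
Fraction ionized = 2.54 × 10^-3 / 0.43 = 0.0059 → 0.6%

0.6%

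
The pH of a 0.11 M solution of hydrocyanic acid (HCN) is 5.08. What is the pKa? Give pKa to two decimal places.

pKa = 9.20

[H+] = 10^(-5.08) = 8.32 × 10^-6 M
At equilibrium [HA] = 0.11 − 8.32 × 10^-6 = 1.10 × 10^-1 M
Ka = [H+][A-]/[HA] = (8.32 × 10^-6)² / 1.10 × 10^-1 = 6.29 × 10^-10
pKa = -log(6.29 × 10^-10) = 9.20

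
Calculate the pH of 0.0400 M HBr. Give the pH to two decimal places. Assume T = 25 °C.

pH = 1.40

HBr is a strong acid and dissociates completely, so [H+] = 0.0400 M.
pH = -log(0.04) = 1.40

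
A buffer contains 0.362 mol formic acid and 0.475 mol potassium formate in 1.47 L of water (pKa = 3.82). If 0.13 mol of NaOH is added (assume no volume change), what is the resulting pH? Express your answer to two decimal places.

pH = 4.24

After neutralization: n(HCOOH) = 0.232 mol, n(HCOO-) = 0.605 mol.
pH = pKa + log([A⁻]/[HA]) = 3.82 + log(0.605/0.232) = 3.82 +0.416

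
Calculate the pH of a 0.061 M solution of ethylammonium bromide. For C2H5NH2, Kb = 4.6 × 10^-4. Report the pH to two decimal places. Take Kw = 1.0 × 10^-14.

pH = 5.94

C2H5NH3+ is the conjugate acid of the weak base C2H5NH2.
Ka = Kw/Kb = 1.0×10^-14 / 4.6 × 10^-4 = 2.17 × 10^-11
Ka = [H+]²/(0.061 − [H+]) = 2.17 × 10^-11
Assume [H+] ≪ 0.061: [H+] ≈ √(2.17 × 10^-11 × 0.061) = 1.15 × 10^-6 M
Check: 0.0019% ionized — well under 5%, approximation valid.
pH = −log[H+] = −log(1.15 × 10^-6) = 5.94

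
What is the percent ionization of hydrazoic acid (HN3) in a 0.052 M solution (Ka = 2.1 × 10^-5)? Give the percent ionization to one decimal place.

HN3 ⇌ N3- + H+; let x = [H+] at equilibrium.
x ≈ √(Ka·C₀) = √(2.1 × 10^-5 × 0.052) = 1.04 × 10^-3 M
% ionization = x/C₀ × 100% = 1.04 × 10^-3/0.052 × 100% = 2.0%

2.0%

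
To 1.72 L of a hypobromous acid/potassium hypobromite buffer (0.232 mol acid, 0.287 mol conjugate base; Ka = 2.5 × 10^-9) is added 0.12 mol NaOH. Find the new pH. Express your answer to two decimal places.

pH = 9.16

OH- converts HOBr to OBr-: HOBr → 0.112 mol, OBr- → 0.407 mol.
pKa = −log(2.5 × 10^-9) = 8.602
pH = pKa + log(n_OBr-/n_HOBr) = 8.602 + log(0.407/0.112) = 8.602 + (+0.560)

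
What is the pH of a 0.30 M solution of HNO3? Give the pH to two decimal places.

pH = 0.52

HNO3 is a strong acid and dissociates completely, so [H+] = 0.30 M.
pH = -log(0.3) = 0.52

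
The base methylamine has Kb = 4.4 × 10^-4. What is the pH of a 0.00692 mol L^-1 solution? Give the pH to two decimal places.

CH3NH2 + H2O ⇌ CH3NH3+ + OH-
Kb = x²/(0.00692 − x) = 4.4 × 10^-4
The 5% rule fails; solving x² + Kb·x − Kb·C₀ = 0 exactly:
x = (−Kb + √(Kb² + 4·Kb·C₀))/2 = 1.54 × 10^-3 M
pOH = 2.81, so pH = 14.00 − pOH = 11.19

pH = 11.19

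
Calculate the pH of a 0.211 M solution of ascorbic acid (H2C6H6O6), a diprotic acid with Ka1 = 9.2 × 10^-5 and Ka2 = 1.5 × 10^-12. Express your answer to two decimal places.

pH = 2.36

Since Ka1 ≫ Ka2, the first ionization dominates [H+].
Ka1 = x²/(0.211 − x) = 9.2 × 10^-5
x ≈ √(9.2 × 10^-5 × 0.211) = 4.41 × 10^-3 M
pH = −log(4.41 × 10^-3) = 2.36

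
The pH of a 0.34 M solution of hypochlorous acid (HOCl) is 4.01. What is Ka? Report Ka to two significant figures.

[H+] = 10^(-4.01) = 9.77 × 10^-5 M
At equilibrium [HA] = 0.34 − 9.77 × 10^-5 = 3.40 × 10^-1 M
Ka = [H+][A-]/[HA] = (9.77 × 10^-5)² / 3.40 × 10^-1 = 2.8 × 10^-8

Ka = 2.8 × 10^-8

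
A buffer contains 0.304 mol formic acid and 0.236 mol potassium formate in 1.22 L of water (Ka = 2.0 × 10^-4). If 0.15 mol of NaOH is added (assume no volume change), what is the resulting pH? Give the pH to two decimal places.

After neutralization: n(HCOOH) = 0.154 mol, n(HCOO-) = 0.386 mol.
pKa = −log(2.0 × 10^-4) = 3.699
pH = pKa + log(n_HCOO-/n_HCOOH) = 3.699 + log(0.386/0.154) = 3.699 + (+0.399)

pH = 4.10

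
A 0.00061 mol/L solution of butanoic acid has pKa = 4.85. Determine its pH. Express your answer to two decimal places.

CH3(CH2)2COOH ⇌ CH3(CH2)2COO- + H+
Ka = 10^(−4.85) = 1.41 × 10^-5
From the ICE table, Ka = [H+]²/(0.00061 − [H+]) = 1.41 × 10^-5.
[H+] is not negligible relative to C₀; solve [H+]² + 1.41e-05·[H+] − 8.6e-09 = 0.
[H+] = (−Ka + √(Ka² + 4·Ka·C₀))/2 = 8.60 × 10^-5 M
pH = −log[H+] = −log(8.60 × 10^-5) = 4.07

pH = 4.07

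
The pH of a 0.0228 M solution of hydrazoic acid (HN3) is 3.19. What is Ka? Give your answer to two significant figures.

Ka = 1.9 × 10^-5

[H+] = 10^(-3.19) = 6.46 × 10^-4 M
At equilibrium [HA] = 0.0228 − 6.46 × 10^-4 = 2.22 × 10^-2 M
Ka = [H+][A-]/[HA] = (6.46 × 10^-4)² / 2.22 × 10^-2 = 1.9 × 10^-5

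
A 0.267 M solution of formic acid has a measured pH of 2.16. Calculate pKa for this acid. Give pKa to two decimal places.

pKa = 3.74

[H+] = 10^(-2.16) = 6.92 × 10^-3 M
At equilibrium [HA] = 0.267 − 6.92 × 10^-3 = 2.60 × 10^-1 M
Ka = [H+][A-]/[HA] = (6.92 × 10^-3)² / 2.60 × 10^-1 = 1.84 × 10^-4
pKa = -log(1.84 × 10^-4) = 3.74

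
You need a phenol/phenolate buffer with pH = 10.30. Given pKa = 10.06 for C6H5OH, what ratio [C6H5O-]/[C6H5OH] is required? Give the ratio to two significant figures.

ratio = 1.7

pH = pKa + log(r) ⇒ log(r) = 10.30 − 10.06 = +0.24
r = [C6H5O-]/[C6H5OH] = 10^(+0.24) = 1.74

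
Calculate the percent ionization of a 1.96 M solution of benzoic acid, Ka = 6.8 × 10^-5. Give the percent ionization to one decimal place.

C6H5COOH ⇌ C6H5COO- + H+; let x = [H+] at equilibrium.
x ≈ √(Ka·C₀) = √(6.8 × 10^-5 × 1.96) = 1.15 × 10^-2 M
% ionization = x/C₀ × 100% = 1.15 × 10^-2/1.96 × 100% = 0.6%

0.6%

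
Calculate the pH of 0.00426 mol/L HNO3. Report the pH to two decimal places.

pH = 2.37

HNO3 is a strong acid and dissociates completely, so [H+] = 0.00426 M.
pH = -log(0.00426) = 2.37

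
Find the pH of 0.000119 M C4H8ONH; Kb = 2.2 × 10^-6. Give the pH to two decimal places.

pH = 9.18

C4H8ONH + H2O ⇌ C4H8ONH2+ + OH-
Kb = x²/(0.000119 − x) = 2.2 × 10^-6
Here C₀/Kb ≈ 54.1, so the small-x approximation fails. Use the quadratic:
x = (−Kb + √(Kb² + 4·Kb·C₀))/2 = 1.51 × 10^-5 M
pOH = −log(1.51 × 10^-5) = 4.82; pH = 14.00 − 4.82 = 9.18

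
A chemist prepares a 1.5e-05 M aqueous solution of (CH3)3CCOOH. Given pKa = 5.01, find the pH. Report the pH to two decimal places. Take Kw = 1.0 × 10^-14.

pH = 5.09

(CH3)3CCOOH ⇌ (CH3)3CCOO- + H+
Ka = 10^(−5.01) = 9.77 × 10^-6
From the ICE table, Ka = [H+]²/(1.5e-05 − [H+]) = 9.77 × 10^-6.
Here C₀/Ka ≈ 1.54, so the small-[H+] approximation fails. Use the quadratic:
[H+] = (−Ka + √(Ka² + 4·Ka·C₀))/2 = 8.17 × 10^-6 M
pH = −log[H+] = −log(8.17 × 10^-6) = 5.09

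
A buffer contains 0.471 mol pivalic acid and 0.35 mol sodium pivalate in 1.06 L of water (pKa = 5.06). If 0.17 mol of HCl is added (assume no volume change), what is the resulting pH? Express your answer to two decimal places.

After neutralization: n((CH3)3CCOOH) = 0.641 mol, n((CH3)3CCOO-) = 0.18 mol.
Henderson–Hasselbalch with mole ratio 0.18/0.641: pH = 5.06 + (-0.552)

pH = 4.51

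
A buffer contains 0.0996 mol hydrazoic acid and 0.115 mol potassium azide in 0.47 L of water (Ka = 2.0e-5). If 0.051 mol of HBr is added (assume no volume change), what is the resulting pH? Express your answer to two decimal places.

Added H+ converts N3- to HN3: HN3 → 0.151 mol, N3- → 0.064 mol.
pKa = −log(2.0 × 10^-5) = 4.699
Henderson–Hasselbalch with mole ratio 0.064/0.151: pH = 4.699 + (-0.373)

pH = 4.33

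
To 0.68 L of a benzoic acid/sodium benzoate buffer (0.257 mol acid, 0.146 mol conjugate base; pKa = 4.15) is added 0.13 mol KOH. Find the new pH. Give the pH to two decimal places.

pH = 4.49

After neutralization: n(C6H5COOH) = 0.127 mol, n(C6H5COO-) = 0.276 mol.
pH = pKa + log(n_C6H5COO-/n_C6H5COOH) = 4.15 + log(0.276/0.127) = 4.15 + (+0.337)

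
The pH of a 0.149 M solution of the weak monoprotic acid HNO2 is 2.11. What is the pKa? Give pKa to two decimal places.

pKa = 3.37

[H+] = 10^(-2.11) = 7.76 × 10^-3 M
At equilibrium [HA] = 0.149 − 7.76 × 10^-3 = 1.41 × 10^-1 M
Ka = [H+][A-]/[HA] = (7.76 × 10^-3)² / 1.41 × 10^-1 = 4.27 × 10^-4
pKa = -log(4.27 × 10^-4) = 3.37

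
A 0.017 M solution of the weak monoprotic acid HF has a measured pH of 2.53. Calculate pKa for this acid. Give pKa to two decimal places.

pKa = 3.21

[H+] = 10^(-2.53) = 2.95 × 10^-3 M
At equilibrium [HA] = 0.017 − 2.95 × 10^-3 = 1.41 × 10^-2 M
Ka = [H+][A-]/[HA] = (2.95 × 10^-3)² / 1.41 × 10^-2 = 6.17 × 10^-4
pKa = -log(6.17 × 10^-4) = 3.21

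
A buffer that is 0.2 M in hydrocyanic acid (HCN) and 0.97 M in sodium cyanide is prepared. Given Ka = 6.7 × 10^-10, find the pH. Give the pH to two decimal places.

pKa = −log(6.7 × 10^-10) = 9.174
pH = pKa + log([A⁻]/[HA]) = 9.174 + log(0.97/0.2)
pH = 9.174 + (+0.686) = 9.86

pH = 9.86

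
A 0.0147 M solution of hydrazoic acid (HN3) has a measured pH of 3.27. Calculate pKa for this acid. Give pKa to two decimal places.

pKa = 4.69

[H+] = 10^(-3.27) = 5.37 × 10^-4 M
At equilibrium [HA] = 0.0147 − 5.37 × 10^-4 = 1.42 × 10^-2 M
Ka = [H+][A-]/[HA] = (5.37 × 10^-4)² / 1.42 × 10^-2 = 2.03 × 10^-5
pKa = -log(2.03 × 10^-5) = 4.69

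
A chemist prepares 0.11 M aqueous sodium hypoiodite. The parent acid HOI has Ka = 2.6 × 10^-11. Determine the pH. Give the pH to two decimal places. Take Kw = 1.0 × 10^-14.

pH = 11.80

OI- is the conjugate base of the weak acid HOI.
Kb = Kw/Ka = 1.0×10^-14 / 2.6 × 10^-11 = 3.85 × 10^-4
From the ICE table, Kb = x²/(0.11 − x) = 3.85 × 10^-4.
Here C₀/Kb ≈ 286, so the small-x approximation fails. Use the quadratic:
x = (−Kb + √(Kb² + 4·Kb·C₀))/2 = 6.32 × 10^-3 M
pOH = −log(6.32 × 10^-3) = 2.20; pH = 14.00 − 2.20 = 11.80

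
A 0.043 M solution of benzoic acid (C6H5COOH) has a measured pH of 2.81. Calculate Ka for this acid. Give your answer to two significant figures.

[H+] = 10^(-2.81) = 1.55 × 10^-3 M
At equilibrium [HA] = 0.043 − 1.55 × 10^-3 = 4.14 × 10^-2 M
Ka = [H+][A-]/[HA] = (1.55 × 10^-3)² / 4.14 × 10^-2 = 5.8 × 10^-5

Ka = 5.8 × 10^-5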